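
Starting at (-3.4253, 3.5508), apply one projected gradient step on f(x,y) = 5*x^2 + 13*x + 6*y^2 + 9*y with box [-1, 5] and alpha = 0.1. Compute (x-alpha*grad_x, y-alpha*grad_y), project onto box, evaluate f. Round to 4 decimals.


Step 1: Compute gradient at (-3.4253, 3.5508).
grad_x = 2*5*-3.4253 + 13 = -21.253
grad_y = 2*6*3.5508 + 9 = 51.6096
Step 2: Gradient step.
x_raw = -3.4253 - 0.1*-21.253 = -1.3
y_raw = 3.5508 - 0.1*51.6096 = -1.6102
Step 3: Project onto [-1, 5].
x_proj = clip(-1.3) = -1.0
y_proj = clip(-1.6102) = -1.0
Step 4: Evaluate f.
f(-1.0, -1.0) = -11.0


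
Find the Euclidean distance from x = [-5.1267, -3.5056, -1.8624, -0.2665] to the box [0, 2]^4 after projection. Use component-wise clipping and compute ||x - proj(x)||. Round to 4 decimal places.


Project each component onto [0, 2].
clip(-5.1267) = 0.0, clip(-3.5056) = 0.0, clip(-1.8624) = 0.0, clip(-0.2665) = 0.0
Projection = [0.0, 0.0, 0.0, 0.0]
Squared diffs: [26.2831, 12.2892, 3.4685, 0.071]
Distance = sqrt(42.1118) = 6.4894


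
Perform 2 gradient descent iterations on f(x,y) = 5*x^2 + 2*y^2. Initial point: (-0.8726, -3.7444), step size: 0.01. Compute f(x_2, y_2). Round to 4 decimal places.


Gradient descent on f(x,y) = 5*x^2 + 2*y^2.
Starting point: (-0.8726, -3.7444), alpha = 0.01
Step 1: grad_x = 2*5*-0.8726 = -8.726, grad_y = 2*2*-3.7444 = -14.9776
  x_1 = -0.8726 - 0.01*-8.726 = -0.7853
  y_1 = -3.7444 - 0.01*-14.9776 = -3.5946
Step 2: grad_x = 2*5*-0.7853 = -7.8534, grad_y = 2*2*-3.5946 = -14.3785
  x_2 = -0.7853 - 0.01*-7.8534 = -0.7068
  y_2 = -3.5946 - 0.01*-14.3785 = -3.4508
f(-0.7068, -3.4508) = 5*(-0.7068)^2 + 2*(-3.4508)^2 = 26.3145


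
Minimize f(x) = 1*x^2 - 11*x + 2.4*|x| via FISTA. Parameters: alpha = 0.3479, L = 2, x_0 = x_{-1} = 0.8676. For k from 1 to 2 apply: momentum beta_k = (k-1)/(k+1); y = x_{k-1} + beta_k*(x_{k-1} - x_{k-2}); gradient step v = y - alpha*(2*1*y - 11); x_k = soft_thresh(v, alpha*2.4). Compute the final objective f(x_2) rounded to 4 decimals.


FISTA on f(x) = 1*x^2 - 11*x + 2.4*|x|
L = 2, alpha = 0.3479
Iteration 1: beta = 0.0, y = 0.8676 + 0.0*(0.8676 - 0.8676) = 0.8676
  grad(y) = -9.2648, v = y - alpha*grad = 4.0908
  prox(v) = soft_thresh(4.0908, 0.835) = 3.2559
Iteration 2: beta = 0.3333, y = 3.2559 + 0.3333*(3.2559 - 0.8676) = 4.052
  grad(y) = -2.8961, v = y - alpha*grad = 5.0595
  prox(v) = soft_thresh(5.0595, 0.835) = 4.2245
f(x_2) = 1*4.2245^2 - 11*4.2245 + 2.4*|4.2245| = -18.4843


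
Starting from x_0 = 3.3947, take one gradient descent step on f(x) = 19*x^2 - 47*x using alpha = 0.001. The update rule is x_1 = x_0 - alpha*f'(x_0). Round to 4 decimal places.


We compute the gradient at x_0 and apply the update.
f'(x) = 38*x - 47
f'(3.3947) = 38*3.3947 - 47 = 81.9986
x_1 = 3.3947 - 0.001*81.9986 = 3.3127


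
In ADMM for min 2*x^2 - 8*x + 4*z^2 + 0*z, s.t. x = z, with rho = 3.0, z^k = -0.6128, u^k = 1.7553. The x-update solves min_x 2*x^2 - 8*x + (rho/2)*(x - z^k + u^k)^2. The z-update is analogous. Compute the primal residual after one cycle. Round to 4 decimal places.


ADMM iteration with rho = 3.0, z^k = -0.6128, u^k = 1.7553
Step 1: x-update.
Minimize 2*x^2 - 8*x + (3.0/2)*(x + 0.6128 + 1.7553)^2
FOC: (2*2 + 3.0)*x = 8 + 3.0*(-0.6128 - 1.7553)
x^{k+1} = 0.128
Step 2: z-update.
Minimize 4*z^2 + 0*z + (3.0/2)*(0.128 - z + 1.7553)^2
FOC: (2*4 + 3.0)*z = 0 + 3.0*(0.128 + 1.7553)
z^{k+1} = 0.5136
Step 3: u-update.
u^{k+1} = 1.7553 + 0.128 - 0.5136 = 1.3696
Step 4: Primal residual = |0.128 - 0.5136| = 0.3857


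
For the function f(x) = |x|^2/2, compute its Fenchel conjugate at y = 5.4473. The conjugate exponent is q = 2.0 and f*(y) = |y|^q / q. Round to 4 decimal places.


The conjugate exponent q satisfies 1/p + 1/q = 1.
p = 2, so q = 2/(2 - 1) = 2.0
|y|^q = 5.4473^2.0 = 29.6731
f*(5.4473) = 29.6731 / 2.0 = 14.8365


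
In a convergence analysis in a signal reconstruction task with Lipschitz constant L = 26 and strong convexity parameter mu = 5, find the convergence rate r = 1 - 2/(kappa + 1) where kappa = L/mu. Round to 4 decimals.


Step 1: Compute the condition number.
kappa = L/mu = 26/5 = 5.2
Step 2: Compute the convergence rate.
r = 1 - 2/(kappa + 1) = 1 - 2*mu/(L + mu) = (L - mu)/(L + mu) = 21/31 = 0.6774


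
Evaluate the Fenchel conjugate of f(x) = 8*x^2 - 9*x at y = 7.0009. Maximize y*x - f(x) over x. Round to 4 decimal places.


f*(y) = sup_x {y*x - a*x^2 - b*x} = sup_x {(y-b)*x - a*x^2}
FOC: (y - b) - 2a*x = 0 => x* = (y - b)/(2a)
x* = (7.0009 + 9)/(2*8) = 1.0001
f*(7.0009) = (y-b)^2/(4a) = (7.0009 + 9)^2/(4*8)
= 256.0288/32 = 8.0009


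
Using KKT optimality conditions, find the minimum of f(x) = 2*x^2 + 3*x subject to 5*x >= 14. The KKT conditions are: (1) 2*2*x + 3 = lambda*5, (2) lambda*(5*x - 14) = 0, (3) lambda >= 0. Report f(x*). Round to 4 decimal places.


Step 1: Try lambda = 0 (constraint inactive).
x_unc = -3/(2*2) = -0.75
Check: 5*-0.75 = -3.75 < 14 -- violated!
Step 2: Constraint must be active: 5*x = 14
x* = 14/5 = 2.8
lambda = (2*2*2.8 + 3)/5 = 2.84
Step 3: Compute optimal value.
f(x*) = 2*2.8^2 + 3*2.8 = 24.08


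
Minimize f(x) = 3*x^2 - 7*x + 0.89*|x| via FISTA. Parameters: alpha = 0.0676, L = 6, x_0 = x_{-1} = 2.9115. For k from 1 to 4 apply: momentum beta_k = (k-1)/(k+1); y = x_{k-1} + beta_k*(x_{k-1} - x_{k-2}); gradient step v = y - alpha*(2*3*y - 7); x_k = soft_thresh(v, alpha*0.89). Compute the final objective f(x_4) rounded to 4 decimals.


FISTA on f(x) = 3*x^2 - 7*x + 0.89*|x|
L = 6, alpha = 0.0676
Iteration 1: beta = 0.0, y = 2.9115 + 0.0*(2.9115 - 2.9115) = 2.9115
  grad(y) = 10.469, v = y - alpha*grad = 2.2038
  prox(v) = soft_thresh(2.2038, 0.0602) = 2.1436
Iteration 2: beta = 0.3333, y = 2.1436 + 0.3333*(2.1436 - 2.9115) = 1.8877
  grad(y) = 4.3261, v = y - alpha*grad = 1.5952
  prox(v) = soft_thresh(1.5952, 0.0602) = 1.5351
Iteration 3: beta = 0.5, y = 1.5351 + 0.5*(1.5351 - 2.1436) = 1.2308
  grad(y) = 0.3847, v = y - alpha*grad = 1.2048
  prox(v) = soft_thresh(1.2048, 0.0602) = 1.1446
Iteration 4: beta = 0.6, y = 1.1446 + 0.6*(1.1446 - 1.5351) = 0.9103
  grad(y) = -1.5379, v = y - alpha*grad = 1.0143
  prox(v) = soft_thresh(1.0143, 0.0602) = 0.9541
f(x_4) = 3*0.9541^2 - 7*0.9541 + 0.89*|0.9541| = -3.0986


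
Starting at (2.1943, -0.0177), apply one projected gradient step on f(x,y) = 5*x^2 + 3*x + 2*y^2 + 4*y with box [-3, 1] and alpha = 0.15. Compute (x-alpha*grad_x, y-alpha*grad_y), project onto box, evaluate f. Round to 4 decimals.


Step 1: Compute gradient at (2.1943, -0.0177).
grad_x = 2*5*2.1943 + 3 = 24.943
grad_y = 2*2*-0.0177 + 4 = 3.9292
Step 2: Gradient step.
x_raw = 2.1943 - 0.15*24.943 = -1.5472
y_raw = -0.0177 - 0.15*3.9292 = -0.6071
Step 3: Project onto [-3, 1].
x_proj = clip(-1.5472) = -1.5472
y_proj = clip(-0.6071) = -0.6071
Step 4: Evaluate f.
f(-1.5472, -0.6071) = 5.6357


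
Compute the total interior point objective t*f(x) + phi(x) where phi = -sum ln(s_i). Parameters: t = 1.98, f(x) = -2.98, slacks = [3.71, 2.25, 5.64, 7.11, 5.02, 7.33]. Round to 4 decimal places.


Step 1: Compute log-barrier.
ln values: [1.311, 0.8109, 1.7299, 1.9615, 1.6134, 1.992]
phi = -(1.311 + 0.8109 + 1.7299 + 1.9615 + 1.6134 + 1.992) = -9.4188
Step 2: Compute augmented objective.
t*f(x) = 1.98*-2.98 = -5.9004
Total = -5.9004 - 9.4188 = -15.3192


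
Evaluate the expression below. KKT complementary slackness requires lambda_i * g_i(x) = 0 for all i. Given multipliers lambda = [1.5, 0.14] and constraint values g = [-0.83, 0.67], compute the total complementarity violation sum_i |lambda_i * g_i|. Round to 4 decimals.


KKT complementary slackness check:
lambda_1 * g_1 = 1.5 * -0.83 = -1.245
lambda_2 * g_2 = 0.14 * 0.67 = 0.0938
Total violation = 1.245 + 0.0938 = 1.3388


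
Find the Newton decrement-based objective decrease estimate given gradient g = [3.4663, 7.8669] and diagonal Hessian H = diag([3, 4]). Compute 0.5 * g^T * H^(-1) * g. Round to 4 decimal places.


Step 1: H is diagonal, so H^(-1) * g = [1.1554, 1.9667].
Step 2: g^T H^(-1) g = sum_i g_i^2 / H_ii
  = (3.4663)^2/3 + (7.8669)^2/4
  = 4.0051 + 15.472 = 19.4771
Step 3: Objective decrease = 0.5 * g^T H^(-1) g = 9.7386


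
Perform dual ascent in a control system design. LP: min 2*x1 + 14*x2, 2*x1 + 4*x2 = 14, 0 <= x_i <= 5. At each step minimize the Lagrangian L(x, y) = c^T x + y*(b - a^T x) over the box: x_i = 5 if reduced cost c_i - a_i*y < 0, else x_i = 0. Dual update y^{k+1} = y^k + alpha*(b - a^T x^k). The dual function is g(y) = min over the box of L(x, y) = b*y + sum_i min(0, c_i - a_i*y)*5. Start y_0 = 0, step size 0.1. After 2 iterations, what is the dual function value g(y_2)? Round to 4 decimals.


Dual ascent for LP: min 2*x1 + 14*x2, 2*x1 + 4*x2 = 14, 0 <= x_i <= 5
Step 1: y^k = 0.0, reduced costs: (2.0, 14.0)
  x^k = (0.0, 0.0), subgradient = b - a^T x = 14.0
  y^{k+1} = 0.0 + 0.1*14.0 = 1.4
Step 2: y^k = 1.4, reduced costs: (-0.8, 8.4)
  x^k = (5.0, 0.0), subgradient = b - a^T x = 4.0
  y^{k+1} = 1.4 + 0.1*4.0 = 1.8
Dual objective at y_2 = 1.8: reduced costs (-1.6, 6.8), box minimizer x = (5.0, 0.0)
g(y_2) = b*y + (c1 - a1*y)*x1 + (c2 - a2*y)*x2 = 14*1.8 + (-1.6)*5.0 + 6.8*0.0 = 25.2 - 8.0 + 0.0 = 17.2


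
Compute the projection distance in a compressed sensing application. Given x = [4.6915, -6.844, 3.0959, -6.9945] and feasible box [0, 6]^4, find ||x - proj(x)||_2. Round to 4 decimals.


Project each component onto [0, 6].
clip(4.6915) = 4.6915, clip(-6.844) = 0.0, clip(3.0959) = 3.0959, clip(-6.9945) = 0.0
Projection = [4.6915, 0.0, 3.0959, 0.0]
Squared diffs: [0.0, 46.8403, 0.0, 48.923]
Distance = sqrt(95.7633) = 9.7859


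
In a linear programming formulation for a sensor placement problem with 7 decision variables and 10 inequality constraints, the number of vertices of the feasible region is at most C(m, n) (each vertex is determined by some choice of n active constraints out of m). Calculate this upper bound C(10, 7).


Each vertex corresponds to some choice of n active constraints out of m, so the number of vertices is at most C(m, n) = m! / (n!(m-n)!).
m = 10, n = 7
Numerator: 10 * 9 * 8 * 7 * 6 * 5 * 4
Denominator: 7! = 5040
C(10, 7) = 120


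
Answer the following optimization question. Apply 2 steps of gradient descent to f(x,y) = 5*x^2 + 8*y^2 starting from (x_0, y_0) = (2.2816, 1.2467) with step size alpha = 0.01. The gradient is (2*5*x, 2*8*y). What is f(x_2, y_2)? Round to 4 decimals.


Gradient descent on f(x,y) = 5*x^2 + 8*y^2.
Starting point: (2.2816, 1.2467), alpha = 0.01
Step 1: grad_x = 2*5*2.2816 = 22.816, grad_y = 2*8*1.2467 = 19.9472
  x_1 = 2.2816 - 0.01*22.816 = 2.0534
  y_1 = 1.2467 - 0.01*19.9472 = 1.0472
Step 2: grad_x = 2*5*2.0534 = 20.5344, grad_y = 2*8*1.0472 = 16.7556
  x_2 = 2.0534 - 0.01*20.5344 = 1.8481
  y_2 = 1.0472 - 0.01*16.7556 = 0.8797
f(1.8481, 0.8797) = 5*1.8481^2 + 8*0.8797^2 = 23.2679


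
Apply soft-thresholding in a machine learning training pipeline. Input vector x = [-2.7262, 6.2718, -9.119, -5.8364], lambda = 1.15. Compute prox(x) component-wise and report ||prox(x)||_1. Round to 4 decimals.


Soft-thresholding with lambda = 1.15:
prox(-2.7262) = sign(-2.7262)*max(|-2.7262| - 1.15, 0) = -1.5762
prox(6.2718) = sign(6.2718)*max(|6.2718| - 1.15, 0) = 5.1218
prox(-9.119) = sign(-9.119)*max(|-9.119| - 1.15, 0) = -7.969
prox(-5.8364) = sign(-5.8364)*max(|-5.8364| - 1.15, 0) = -4.6864
prox(x) = [-1.5762, 5.1218, -7.969, -4.6864]
||prox(x)||_1 = 1.5762 + 5.1218 + 7.969 + 4.6864 = 19.3534


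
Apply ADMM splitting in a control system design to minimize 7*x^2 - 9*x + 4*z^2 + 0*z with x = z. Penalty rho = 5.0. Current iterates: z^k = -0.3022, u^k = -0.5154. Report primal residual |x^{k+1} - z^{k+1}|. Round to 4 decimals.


ADMM iteration with rho = 5.0, z^k = -0.3022, u^k = -0.5154
Step 1: x-update.
Minimize 7*x^2 - 9*x + (5.0/2)*(x + 0.3022 - 0.5154)^2
FOC: (2*7 + 5.0)*x = 9 + 5.0*(-0.3022 + 0.5154)
x^{k+1} = 0.5298
Step 2: z-update.
Minimize 4*z^2 + 0*z + (5.0/2)*(0.5298 - z - 0.5154)^2
FOC: (2*4 + 5.0)*z = 0 + 5.0*(0.5298 - 0.5154)
z^{k+1} = 0.0055
Step 3: u-update.
u^{k+1} = -0.5154 + 0.5298 - 0.0055 = 0.0089
Step 4: Primal residual = |0.5298 - 0.0055| = 0.5243


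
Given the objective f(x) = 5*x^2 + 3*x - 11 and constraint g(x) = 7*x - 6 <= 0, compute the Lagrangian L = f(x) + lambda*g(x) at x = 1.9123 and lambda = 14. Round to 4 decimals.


Step 1: Evaluate f(x).
f(1.9123) = 5*1.9123^2 + 3*1.9123 - 11 = 13.0214
Step 2: Evaluate g(x).
g(1.9123) = 7*1.9123 - 6 = 7.3861
Step 3: Compute Lagrangian.
L = 13.0214 + 14*7.3861 = 116.4268


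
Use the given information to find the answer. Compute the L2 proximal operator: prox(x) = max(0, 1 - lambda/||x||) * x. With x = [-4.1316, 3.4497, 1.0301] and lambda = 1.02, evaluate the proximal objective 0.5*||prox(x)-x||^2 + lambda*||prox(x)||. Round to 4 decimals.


Step 1: Compute ||x||.
||x|| = 5.4801
Step 2: Compute scaling factor.
scale = max(0, 1 - 1.02/5.4801) = 0.8139
Step 3: prox(x) = [-3.3626, 2.8076, 0.8384]
||prox(x)|| = 4.4601
Step 4: Proximal objective.
0.5*||prox-x||^2 = 0.5202
lambda*||prox|| = 4.5493
Total = 5.0695


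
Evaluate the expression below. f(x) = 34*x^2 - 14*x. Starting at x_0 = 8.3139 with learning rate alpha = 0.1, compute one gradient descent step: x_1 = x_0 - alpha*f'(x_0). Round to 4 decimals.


We compute the gradient at x_0 and apply the update.
f'(x) = 68*x - 14
f'(8.3139) = 68*8.3139 - 14 = 551.3452
x_1 = 8.3139 - 0.1*551.3452 = -46.8206


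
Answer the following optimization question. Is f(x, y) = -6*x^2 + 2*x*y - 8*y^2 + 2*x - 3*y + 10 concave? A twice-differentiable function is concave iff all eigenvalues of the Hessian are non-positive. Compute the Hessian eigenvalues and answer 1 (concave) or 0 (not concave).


The Hessian of f(x,y) = -6*x^2 + 2*x*y - 8*y^2 + 2*x - 3*y + 10 is:
H = [[-12, 2], [2, -16]]
Trace = -12 - 16 = -28
Determinant = -12*-16 - (2)^2 = 188
Discriminant = (-28)^2 - 4*188 = 32.0
Eigenvalues: lambda_1 = -16.8284, lambda_2 = -11.1716
The function is concave.

1


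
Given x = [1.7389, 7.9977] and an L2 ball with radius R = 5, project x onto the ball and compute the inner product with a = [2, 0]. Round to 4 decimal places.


Step 1: Compute ||x|| (intermediates to 6 decimals).
||x|| = sqrt(1.7389^2 + 7.9977^2) = 8.184557
Step 2: Project.
Since ||x|| > R, scale = R/||x|| = 5/8.184557 = 0.610907, proj(x) = scale * x
proj(x) = [1.062306, 4.885851]
Step 3: Dot product.
a^T * proj(x) = 2*1.062306 + 0*4.885851 = 2.1246


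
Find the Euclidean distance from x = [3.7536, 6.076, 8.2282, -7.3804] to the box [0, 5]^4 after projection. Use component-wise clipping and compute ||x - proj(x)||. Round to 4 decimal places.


Project each component onto [0, 5].
clip(3.7536) = 3.7536, clip(6.076) = 5.0, clip(8.2282) = 5.0, clip(-7.3804) = 0.0
Projection = [3.7536, 5.0, 5.0, 0.0]
Squared diffs: [0.0, 1.1578, 10.4213, 54.4703]
Distance = sqrt(66.0494) = 8.1271


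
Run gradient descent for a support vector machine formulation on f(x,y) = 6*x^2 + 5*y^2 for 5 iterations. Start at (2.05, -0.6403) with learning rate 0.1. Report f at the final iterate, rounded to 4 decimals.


Gradient descent on f(x,y) = 6*x^2 + 5*y^2.
Starting point: (2.05, -0.6403), alpha = 0.1
Step 1: grad_x = 2*6*2.05 = 24.6, grad_y = 2*5*-0.6403 = -6.403
  x_1 = 2.05 - 0.1*24.6 = -0.41
  y_1 = -0.6403 - 0.1*-6.403 = 0.0
Step 2: grad_x = 2*6*-0.41 = -4.92, grad_y = 2*5*0.0 = 0.0
  x_2 = -0.41 - 0.1*-4.92 = 0.082
  y_2 = 0.0 - 0.1*0.0 = 0.0
Step 3: grad_x = 2*6*0.082 = 0.984, grad_y = 2*5*0.0 = 0.0
  x_3 = 0.082 - 0.1*0.984 = -0.0164
  y_3 = 0.0 - 0.1*0.0 = 0.0
Step 4: grad_x = 2*6*-0.0164 = -0.1968, grad_y = 2*5*0.0 = 0.0
  x_4 = -0.0164 - 0.1*-0.1968 = 0.0033
  y_4 = 0.0 - 0.1*0.0 = 0.0
Step 5: grad_x = 2*6*0.0033 = 0.0394, grad_y = 2*5*0.0 = 0.0
  x_5 = 0.0033 - 0.1*0.0394 = -0.0007
  y_5 = 0.0 - 0.1*0.0 = 0.0
f(-0.0007, 0.0) = 6*(-0.0007)^2 + 5*0.0^2 = 0.0


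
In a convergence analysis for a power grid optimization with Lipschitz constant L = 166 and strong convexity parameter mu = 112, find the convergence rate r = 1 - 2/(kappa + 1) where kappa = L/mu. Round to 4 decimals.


Step 1: Compute the condition number.
kappa = L/mu = 166/112 = 1.4821
Step 2: Compute the convergence rate.
r = 1 - 2/(kappa + 1) = 1 - 2*mu/(L + mu) = (L - mu)/(L + mu) = 54/278 = 0.1942


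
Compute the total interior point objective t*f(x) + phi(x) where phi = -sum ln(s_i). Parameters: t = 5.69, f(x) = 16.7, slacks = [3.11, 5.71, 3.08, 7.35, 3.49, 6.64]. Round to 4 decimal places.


Step 1: Compute log-barrier.
ln values: [1.1346, 1.7422, 1.1249, 1.9947, 1.2499, 1.8931]
phi = -(1.1346 + 1.7422 + 1.1249 + 1.9947 + 1.2499 + 1.8931) = -9.1395
Step 2: Compute augmented objective.
t*f(x) = 5.69*16.7 = 95.023
Total = 95.023 - 9.1395 = 85.8835


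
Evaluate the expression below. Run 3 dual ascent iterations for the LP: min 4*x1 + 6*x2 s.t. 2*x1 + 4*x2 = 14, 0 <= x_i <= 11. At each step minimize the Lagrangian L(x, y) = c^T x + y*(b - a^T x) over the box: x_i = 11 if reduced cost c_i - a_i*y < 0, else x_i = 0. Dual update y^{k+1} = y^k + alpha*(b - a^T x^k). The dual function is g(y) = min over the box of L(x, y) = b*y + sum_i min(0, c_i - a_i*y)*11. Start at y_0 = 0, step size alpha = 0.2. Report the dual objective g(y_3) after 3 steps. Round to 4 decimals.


Dual ascent for LP: min 4*x1 + 6*x2, 2*x1 + 4*x2 = 14, 0 <= x_i <= 11
Step 1: y^k = 0.0, reduced costs: (4.0, 6.0)
  x^k = (0.0, 0.0), subgradient = b - a^T x = 14.0
  y^{k+1} = 0.0 + 0.2*14.0 = 2.8
Step 2: y^k = 2.8, reduced costs: (-1.6, -5.2)
  x^k = (11.0, 11.0), subgradient = b - a^T x = -52.0
  y^{k+1} = 2.8 + 0.2*-52.0 = -7.6
Step 3: y^k = -7.6, reduced costs: (19.2, 36.4)
  x^k = (0.0, 0.0), subgradient = b - a^T x = 14.0
  y^{k+1} = -7.6 + 0.2*14.0 = -4.8
Dual objective at y_3 = -4.8: reduced costs (13.6, 25.2), box minimizer x = (0.0, 0.0)
g(y_3) = b*y + (c1 - a1*y)*x1 + (c2 - a2*y)*x2 = 14*(-4.8) + 13.6*0.0 + 25.2*0.0 = -67.2 + 0.0 + 0.0 = -67.2


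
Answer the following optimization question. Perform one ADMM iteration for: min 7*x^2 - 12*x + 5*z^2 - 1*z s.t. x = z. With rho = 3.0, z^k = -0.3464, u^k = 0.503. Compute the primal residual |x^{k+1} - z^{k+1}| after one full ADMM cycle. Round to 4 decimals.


ADMM iteration with rho = 3.0, z^k = -0.3464, u^k = 0.503
Step 1: x-update.
Minimize 7*x^2 - 12*x + (3.0/2)*(x + 0.3464 + 0.503)^2
FOC: (2*7 + 3.0)*x = 12 + 3.0*(-0.3464 - 0.503)
x^{k+1} = 0.556
Step 2: z-update.
Minimize 5*z^2 - 1*z + (3.0/2)*(0.556 - z + 0.503)^2
FOC: (2*5 + 3.0)*z = 1 + 3.0*(0.556 + 0.503)
z^{k+1} = 0.3213
Step 3: u-update.
u^{k+1} = 0.503 + 0.556 - 0.3213 = 0.7377
Step 4: Primal residual = |0.556 - 0.3213| = 0.2347


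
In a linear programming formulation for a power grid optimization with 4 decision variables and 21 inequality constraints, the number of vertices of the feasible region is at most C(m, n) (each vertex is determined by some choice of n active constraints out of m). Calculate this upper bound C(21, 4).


Each vertex corresponds to some choice of n active constraints out of m, so the number of vertices is at most C(m, n) = m! / (n!(m-n)!).
m = 21, n = 4
Numerator: 21 * 20 * 19 * 18
Denominator: 4! = 24
C(21, 4) = 5985


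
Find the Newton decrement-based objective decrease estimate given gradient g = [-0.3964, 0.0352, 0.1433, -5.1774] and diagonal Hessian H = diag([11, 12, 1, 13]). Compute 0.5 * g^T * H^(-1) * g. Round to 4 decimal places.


Step 1: H is diagonal, so H^(-1) * g = [-0.036, 0.0029, 0.1433, -0.3983].
Step 2: g^T H^(-1) g = sum_i g_i^2 / H_ii
  = (-0.3964)^2/11 + (0.0352)^2/12 + (0.1433)^2/1 + (-5.1774)^2/13
  = 0.0143 + 0.0001 + 0.0205 + 2.062 = 2.0969
Step 3: Objective decrease = 0.5 * g^T H^(-1) g = 1.0484


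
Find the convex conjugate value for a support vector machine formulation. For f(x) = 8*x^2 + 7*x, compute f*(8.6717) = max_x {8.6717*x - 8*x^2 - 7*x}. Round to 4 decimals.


f*(y) = sup_x {y*x - a*x^2 - b*x} = sup_x {(y-b)*x - a*x^2}
FOC: (y - b) - 2a*x = 0 => x* = (y - b)/(2a)
x* = (8.6717 - 7)/(2*8) = 0.1045
f*(8.6717) = (y-b)^2/(4a) = (8.6717 - 7)^2/(4*8)
= 2.7946/32 = 0.0873


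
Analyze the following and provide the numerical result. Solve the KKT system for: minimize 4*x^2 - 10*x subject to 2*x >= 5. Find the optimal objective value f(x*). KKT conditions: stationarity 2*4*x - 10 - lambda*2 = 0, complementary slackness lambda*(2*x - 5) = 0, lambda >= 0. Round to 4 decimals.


Step 1: Try lambda = 0 (constraint inactive).
x_unc = 10/(2*4) = 1.25
Check: 2*1.25 = 2.5 < 5 -- violated!
Step 2: Constraint must be active: 2*x = 5
x* = 5/2 = 2.5
lambda = (2*4*2.5 - 10)/2 = 5.0
Step 3: Compute optimal value.
f(x*) = 4*2.5^2 - 10*2.5 = 0.0


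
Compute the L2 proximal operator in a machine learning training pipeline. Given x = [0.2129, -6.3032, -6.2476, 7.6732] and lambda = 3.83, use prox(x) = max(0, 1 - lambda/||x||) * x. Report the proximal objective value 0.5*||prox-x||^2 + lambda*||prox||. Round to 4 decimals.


Step 1: Compute ||x||.
||x|| = 11.734
Step 2: Compute scaling factor.
scale = max(0, 1 - 3.83/11.734) = 0.6736
Step 3: prox(x) = [0.1434, -4.2458, -4.2084, 5.1686]
||prox(x)|| = 7.904
Step 4: Proximal objective.
0.5*||prox-x||^2 = 7.3345
lambda*||prox|| = 30.2723
Total = 37.6067


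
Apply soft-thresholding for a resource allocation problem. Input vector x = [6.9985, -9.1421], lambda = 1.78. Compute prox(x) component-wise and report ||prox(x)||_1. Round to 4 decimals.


Soft-thresholding with lambda = 1.78:
prox(6.9985) = sign(6.9985)*max(|6.9985| - 1.78, 0) = 5.2185
prox(-9.1421) = sign(-9.1421)*max(|-9.1421| - 1.78, 0) = -7.3621
prox(x) = [5.2185, -7.3621]
||prox(x)||_1 = 5.2185 + 7.3621 = 12.5806


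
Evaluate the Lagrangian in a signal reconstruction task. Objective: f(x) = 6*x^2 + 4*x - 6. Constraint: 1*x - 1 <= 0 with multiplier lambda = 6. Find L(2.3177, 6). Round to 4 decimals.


Step 1: Evaluate f(x).
f(2.3177) = 6*2.3177^2 + 4*2.3177 - 6 = 35.5012
Step 2: Evaluate g(x).
g(2.3177) = 1*2.3177 - 1 = 1.3177
Step 3: Compute Lagrangian.
L = 35.5012 + 6*1.3177 = 43.4074


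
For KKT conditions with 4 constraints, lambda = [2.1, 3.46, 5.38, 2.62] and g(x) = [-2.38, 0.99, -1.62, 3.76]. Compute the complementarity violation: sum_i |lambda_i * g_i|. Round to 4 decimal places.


KKT complementary slackness check:
lambda_1 * g_1 = 2.1 * -2.38 = -4.998
lambda_2 * g_2 = 3.46 * 0.99 = 3.4254
lambda_3 * g_3 = 5.38 * -1.62 = -8.7156
lambda_4 * g_4 = 2.62 * 3.76 = 9.8512
Total violation = 4.998 + 3.4254 + 8.7156 + 9.8512 = 26.9902


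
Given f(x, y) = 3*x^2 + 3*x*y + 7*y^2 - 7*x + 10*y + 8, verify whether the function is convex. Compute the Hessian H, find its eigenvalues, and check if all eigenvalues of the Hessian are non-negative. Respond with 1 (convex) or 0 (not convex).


The Hessian of f(x,y) = 3*x^2 + 3*x*y + 7*y^2 - 7*x + 10*y + 8 is:
H = [[6, 3], [3, 14]]
Trace = 6 + 14 = 20
Determinant = 6*14 - (3)^2 = 75
Discriminant = (20)^2 - 4*75 = 100.0
Eigenvalues: lambda_1 = 5.0, lambda_2 = 15.0
The function is convex.

1


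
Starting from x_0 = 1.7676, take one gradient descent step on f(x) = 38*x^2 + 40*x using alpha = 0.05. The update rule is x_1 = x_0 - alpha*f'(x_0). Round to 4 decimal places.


We compute the gradient at x_0 and apply the update.
f'(x) = 76*x + 40
f'(1.7676) = 76*1.7676 + 40 = 174.3376
x_1 = 1.7676 - 0.05*174.3376 = -6.9493


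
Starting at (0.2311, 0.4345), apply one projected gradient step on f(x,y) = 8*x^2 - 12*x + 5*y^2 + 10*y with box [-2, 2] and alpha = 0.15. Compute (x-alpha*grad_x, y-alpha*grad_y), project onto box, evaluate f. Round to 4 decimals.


Step 1: Compute gradient at (0.2311, 0.4345).
grad_x = 2*8*0.2311 - 12 = -8.3024
grad_y = 2*5*0.4345 + 10 = 14.345
Step 2: Gradient step.
x_raw = 0.2311 - 0.15*-8.3024 = 1.4765
y_raw = 0.4345 - 0.15*14.345 = -1.7173
Step 3: Project onto [-2, 2].
x_proj = clip(1.4765) = 1.4765
y_proj = clip(-1.7173) = -1.7173
Step 4: Evaluate f.
f(1.4765, -1.7173) = -2.7058


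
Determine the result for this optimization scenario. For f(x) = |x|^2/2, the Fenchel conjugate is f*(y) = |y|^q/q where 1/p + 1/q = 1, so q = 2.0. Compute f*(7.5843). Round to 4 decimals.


The conjugate exponent q satisfies 1/p + 1/q = 1.
p = 2, so q = 2/(2 - 1) = 2.0
|y|^q = 7.5843^2.0 = 57.5216
f*(7.5843) = 57.5216 / 2.0 = 28.7608


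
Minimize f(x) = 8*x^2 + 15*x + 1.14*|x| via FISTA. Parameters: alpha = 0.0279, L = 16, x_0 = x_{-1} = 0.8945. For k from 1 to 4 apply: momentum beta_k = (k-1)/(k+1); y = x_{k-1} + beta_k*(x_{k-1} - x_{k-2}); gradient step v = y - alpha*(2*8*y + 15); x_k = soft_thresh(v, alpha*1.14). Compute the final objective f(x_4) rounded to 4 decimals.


FISTA on f(x) = 8*x^2 + 15*x + 1.14*|x|
L = 16, alpha = 0.0279
Iteration 1: beta = 0.0, y = 0.8945 + 0.0*(0.8945 - 0.8945) = 0.8945
  grad(y) = 29.312, v = y - alpha*grad = 0.0767
  prox(v) = soft_thresh(0.0767, 0.0318) = 0.0449
Iteration 2: beta = 0.3333, y = 0.0449 + 0.3333*(0.0449 - 0.8945) = -0.2383
  grad(y) = 11.187, v = y - alpha*grad = -0.5504
  prox(v) = soft_thresh(-0.5504, 0.0318) = -0.5186
Iteration 3: beta = 0.5, y = -0.5186 + 0.5*(-0.5186 - 0.0449) = -0.8004
  grad(y) = 2.1939, v = y - alpha*grad = -0.8616
  prox(v) = soft_thresh(-0.8616, 0.0318) = -0.8298
Iteration 4: beta = 0.6, y = -0.8298 + 0.6*(-0.8298 + 0.5186) = -1.0165
  grad(y) = -1.2637, v = y - alpha*grad = -0.9812
  prox(v) = soft_thresh(-0.9812, 0.0318) = -0.9494
f(x_4) = 8*(-0.9494)^2 + 15*(-0.9494) + 1.14*|-0.9494| = -5.9478


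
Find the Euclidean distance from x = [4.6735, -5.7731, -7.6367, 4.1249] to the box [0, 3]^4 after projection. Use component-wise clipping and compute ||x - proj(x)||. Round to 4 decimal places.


Project each component onto [0, 3].
clip(4.6735) = 3.0, clip(-5.7731) = 0.0, clip(-7.6367) = 0.0, clip(4.1249) = 3.0
Projection = [3.0, 0.0, 0.0, 3.0]
Squared diffs: [2.8006, 33.3287, 58.3192, 1.2654]
Distance = sqrt(95.7139) = 9.7833


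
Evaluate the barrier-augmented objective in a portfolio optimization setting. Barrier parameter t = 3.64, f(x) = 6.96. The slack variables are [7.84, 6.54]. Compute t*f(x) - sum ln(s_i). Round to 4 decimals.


Step 1: Compute log-barrier.
ln values: [2.0592, 1.8779]
phi = -(2.0592 + 1.8779) = -3.9372
Step 2: Compute augmented objective.
t*f(x) = 3.64*6.96 = 25.3344
Total = 25.3344 - 3.9372 = 21.3972


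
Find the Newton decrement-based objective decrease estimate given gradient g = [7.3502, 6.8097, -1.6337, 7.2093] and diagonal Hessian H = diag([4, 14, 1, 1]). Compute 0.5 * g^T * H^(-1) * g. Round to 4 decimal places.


Step 1: H is diagonal, so H^(-1) * g = [1.8376, 0.4864, -1.6337, 7.2093].
Step 2: g^T H^(-1) g = sum_i g_i^2 / H_ii
  = (7.3502)^2/4 + (6.8097)^2/14 + (-1.6337)^2/1 + (7.2093)^2/1
  = 13.5064 + 3.3123 + 2.669 + 51.974 = 71.4616
Step 3: Objective decrease = 0.5 * g^T H^(-1) g = 35.7308


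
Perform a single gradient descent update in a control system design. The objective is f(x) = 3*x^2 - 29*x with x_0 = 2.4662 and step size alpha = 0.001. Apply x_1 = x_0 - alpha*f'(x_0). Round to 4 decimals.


We compute the gradient at x_0 and apply the update.
f'(x) = 6*x - 29
f'(2.4662) = 6*2.4662 - 29 = -14.2028
x_1 = 2.4662 - 0.001*-14.2028 = 2.4804


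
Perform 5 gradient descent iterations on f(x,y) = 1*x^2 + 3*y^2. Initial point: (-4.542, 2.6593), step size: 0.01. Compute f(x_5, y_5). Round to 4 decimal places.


Gradient descent on f(x,y) = 1*x^2 + 3*y^2.
Starting point: (-4.542, 2.6593), alpha = 0.01
Step 1: grad_x = 2*1*-4.542 = -9.084, grad_y = 2*3*2.6593 = 15.9558
  x_1 = -4.542 - 0.01*-9.084 = -4.4512
  y_1 = 2.6593 - 0.01*15.9558 = 2.4997
Step 2: grad_x = 2*1*-4.4512 = -8.9023, grad_y = 2*3*2.4997 = 14.9985
  x_2 = -4.4512 - 0.01*-8.9023 = -4.3621
  y_2 = 2.4997 - 0.01*14.9985 = 2.3498
Step 3: grad_x = 2*1*-4.3621 = -8.7243, grad_y = 2*3*2.3498 = 14.0985
  x_3 = -4.3621 - 0.01*-8.7243 = -4.2749
  y_3 = 2.3498 - 0.01*14.0985 = 2.2088
Step 4: grad_x = 2*1*-4.2749 = -8.5498, grad_y = 2*3*2.2088 = 13.2526
  x_4 = -4.2749 - 0.01*-8.5498 = -4.1894
  y_4 = 2.2088 - 0.01*13.2526 = 2.0762
Step 5: grad_x = 2*1*-4.1894 = -8.3788, grad_y = 2*3*2.0762 = 12.4575
  x_5 = -4.1894 - 0.01*-8.3788 = -4.1056
  y_5 = 2.0762 - 0.01*12.4575 = 1.9517
f(-4.1056, 1.9517) = 1*(-4.1056)^2 + 3*1.9517^2 = 28.2831


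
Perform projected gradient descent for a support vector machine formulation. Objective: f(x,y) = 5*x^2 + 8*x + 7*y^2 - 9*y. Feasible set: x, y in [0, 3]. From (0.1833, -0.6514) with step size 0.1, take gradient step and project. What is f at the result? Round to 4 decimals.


Step 1: Compute gradient at (0.1833, -0.6514).
grad_x = 2*5*0.1833 + 8 = 9.833
grad_y = 2*7*-0.6514 - 9 = -18.1196
Step 2: Gradient step.
x_raw = 0.1833 - 0.1*9.833 = -0.8
y_raw = -0.6514 - 0.1*-18.1196 = 1.1606
Step 3: Project onto [0, 3].
x_proj = clip(-0.8) = 0.0
y_proj = clip(1.1606) = 1.1606
Step 4: Evaluate f.
f(0.0, 1.1606) = -1.0167


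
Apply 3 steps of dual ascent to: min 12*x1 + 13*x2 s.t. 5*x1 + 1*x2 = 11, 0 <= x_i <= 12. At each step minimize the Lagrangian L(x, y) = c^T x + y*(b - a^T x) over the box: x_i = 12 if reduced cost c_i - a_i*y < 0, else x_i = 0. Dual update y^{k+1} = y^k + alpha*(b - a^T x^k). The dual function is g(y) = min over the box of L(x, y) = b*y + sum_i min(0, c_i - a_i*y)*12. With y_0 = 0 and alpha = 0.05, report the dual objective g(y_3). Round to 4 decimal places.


Dual ascent for LP: min 12*x1 + 13*x2, 5*x1 + 1*x2 = 11, 0 <= x_i <= 12
Step 1: y^k = 0.0, reduced costs: (12.0, 13.0)
  x^k = (0.0, 0.0), subgradient = b - a^T x = 11.0
  y^{k+1} = 0.0 + 0.05*11.0 = 0.55
Step 2: y^k = 0.55, reduced costs: (9.25, 12.45)
  x^k = (0.0, 0.0), subgradient = b - a^T x = 11.0
  y^{k+1} = 0.55 + 0.05*11.0 = 1.1
Step 3: y^k = 1.1, reduced costs: (6.5, 11.9)
  x^k = (0.0, 0.0), subgradient = b - a^T x = 11.0
  y^{k+1} = 1.1 + 0.05*11.0 = 1.65
Dual objective at y_3 = 1.65: reduced costs (3.75, 11.35), box minimizer x = (0.0, 0.0)
g(y_3) = b*y + (c1 - a1*y)*x1 + (c2 - a2*y)*x2 = 11*1.65 + 3.75*0.0 + 11.35*0.0 = 18.15 + 0.0 + 0.0 = 18.15


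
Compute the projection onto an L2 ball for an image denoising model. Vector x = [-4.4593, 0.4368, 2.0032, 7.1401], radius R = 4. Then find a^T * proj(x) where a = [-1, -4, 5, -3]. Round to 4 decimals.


Step 1: Compute ||x|| (intermediates to 6 decimals).
||x|| = sqrt((-4.4593)^2 + 0.4368^2 + 2.0032^2 + 7.1401^2) = 8.664294
Step 2: Project.
Since ||x|| > R, scale = R/||x|| = 4/8.664294 = 0.461665, proj(x) = scale * x
proj(x) = [-2.058703, 0.201655, 0.924807, 3.296334]
Step 3: Dot product.
a^T * proj(x) = -1*(-2.058703) - 4*0.201655 + 5*0.924807 - 3*3.296334 = -4.0129


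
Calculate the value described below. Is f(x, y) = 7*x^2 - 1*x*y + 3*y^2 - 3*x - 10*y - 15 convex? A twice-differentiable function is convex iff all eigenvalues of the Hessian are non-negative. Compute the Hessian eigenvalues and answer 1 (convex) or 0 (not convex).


The Hessian of f(x,y) = 7*x^2 - 1*x*y + 3*y^2 - 3*x - 10*y - 15 is:
H = [[14, -1], [-1, 6]]
Trace = 14 + 6 = 20
Determinant = 14*6 - (-1)^2 = 83
Discriminant = (20)^2 - 4*83 = 68.0
Eigenvalues: lambda_1 = 5.8769, lambda_2 = 14.1231
The function is convex.

1


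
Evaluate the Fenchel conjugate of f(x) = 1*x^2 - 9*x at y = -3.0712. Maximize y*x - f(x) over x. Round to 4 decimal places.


f*(y) = sup_x {y*x - a*x^2 - b*x} = sup_x {(y-b)*x - a*x^2}
FOC: (y - b) - 2a*x = 0 => x* = (y - b)/(2a)
x* = (-3.0712 + 9)/(2*1) = 2.9644
f*(-3.0712) = (y-b)^2/(4a) = (-3.0712 + 9)^2/(4*1)
= 35.1507/4 = 8.7877


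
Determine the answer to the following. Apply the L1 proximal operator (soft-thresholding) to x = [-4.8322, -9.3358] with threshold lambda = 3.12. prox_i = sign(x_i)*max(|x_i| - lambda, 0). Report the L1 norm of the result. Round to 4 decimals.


Soft-thresholding with lambda = 3.12:
prox(-4.8322) = sign(-4.8322)*max(|-4.8322| - 3.12, 0) = -1.7122
prox(-9.3358) = sign(-9.3358)*max(|-9.3358| - 3.12, 0) = -6.2158
prox(x) = [-1.7122, -6.2158]
||prox(x)||_1 = 1.7122 + 6.2158 = 7.928


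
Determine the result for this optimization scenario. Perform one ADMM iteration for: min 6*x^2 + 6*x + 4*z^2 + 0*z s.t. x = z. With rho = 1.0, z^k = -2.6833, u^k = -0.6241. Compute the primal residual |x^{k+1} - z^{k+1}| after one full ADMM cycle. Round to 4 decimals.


ADMM iteration with rho = 1.0, z^k = -2.6833, u^k = -0.6241
Step 1: x-update.
Minimize 6*x^2 + 6*x + (1.0/2)*(x + 2.6833 - 0.6241)^2
FOC: (2*6 + 1.0)*x = -6 + 1.0*(-2.6833 + 0.6241)
x^{k+1} = -0.6199
Step 2: z-update.
Minimize 4*z^2 + 0*z + (1.0/2)*(-0.6199 - z - 0.6241)^2
FOC: (2*4 + 1.0)*z = 0 + 1.0*(-0.6199 - 0.6241)
z^{k+1} = -0.1382
Step 3: u-update.
u^{k+1} = -0.6241 - 0.6199 + 0.1382 = -1.1058
Step 4: Primal residual = |-0.6199 + 0.1382| = 0.4817


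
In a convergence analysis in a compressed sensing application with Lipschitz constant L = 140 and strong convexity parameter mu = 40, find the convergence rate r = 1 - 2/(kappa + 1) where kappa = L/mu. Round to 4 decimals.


Step 1: Compute the condition number.
kappa = L/mu = 140/40 = 3.5
Step 2: Compute the convergence rate.
r = 1 - 2/(kappa + 1) = 1 - 2*mu/(L + mu) = (L - mu)/(L + mu) = 100/180 = 0.5556


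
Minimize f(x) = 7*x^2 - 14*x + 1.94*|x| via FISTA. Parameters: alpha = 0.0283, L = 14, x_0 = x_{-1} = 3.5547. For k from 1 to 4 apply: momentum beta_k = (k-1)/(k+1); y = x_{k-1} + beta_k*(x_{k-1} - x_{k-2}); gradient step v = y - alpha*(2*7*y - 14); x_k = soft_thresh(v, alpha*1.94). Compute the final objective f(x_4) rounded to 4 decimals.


FISTA on f(x) = 7*x^2 - 14*x + 1.94*|x|
L = 14, alpha = 0.0283
Iteration 1: beta = 0.0, y = 3.5547 + 0.0*(3.5547 - 3.5547) = 3.5547
  grad(y) = 35.7658, v = y - alpha*grad = 2.5425
  prox(v) = soft_thresh(2.5425, 0.0549) = 2.4876
Iteration 2: beta = 0.3333, y = 2.4876 + 0.3333*(2.4876 - 3.5547) = 2.1319
  grad(y) = 15.8471, v = y - alpha*grad = 1.6835
  prox(v) = soft_thresh(1.6835, 0.0549) = 1.6286
Iteration 3: beta = 0.5, y = 1.6286 + 0.5*(1.6286 - 2.4876) = 1.199
  grad(y) = 2.7864, v = y - alpha*grad = 1.1202
  prox(v) = soft_thresh(1.1202, 0.0549) = 1.0653
Iteration 4: beta = 0.6, y = 1.0653 + 0.6*(1.0653 - 1.6286) = 0.7273
  grad(y) = -3.8178, v = y - alpha*grad = 0.8353
  prox(v) = soft_thresh(0.8353, 0.0549) = 0.7804
f(x_4) = 7*0.7804^2 - 14*0.7804 + 1.94*|0.7804| = -5.1485


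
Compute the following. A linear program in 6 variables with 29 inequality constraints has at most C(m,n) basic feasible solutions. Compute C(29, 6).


Each vertex corresponds to some choice of n active constraints out of m, so the number of vertices is at most C(m, n) = m! / (n!(m-n)!).
m = 29, n = 6
Numerator: 29 * 28 * 27 * 26 * 25 * 24
Denominator: 6! = 720
C(29, 6) = 475020


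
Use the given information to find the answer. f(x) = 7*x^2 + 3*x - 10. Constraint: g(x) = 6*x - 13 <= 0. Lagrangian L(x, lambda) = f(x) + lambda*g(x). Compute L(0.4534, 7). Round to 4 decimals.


Step 1: Evaluate f(x).
f(0.4534) = 7*0.4534^2 + 3*0.4534 - 10 = -7.2008
Step 2: Evaluate g(x).
g(0.4534) = 6*0.4534 - 13 = -10.2796
Step 3: Compute Lagrangian.
L = -7.2008 + 7*-10.2796 = -79.158


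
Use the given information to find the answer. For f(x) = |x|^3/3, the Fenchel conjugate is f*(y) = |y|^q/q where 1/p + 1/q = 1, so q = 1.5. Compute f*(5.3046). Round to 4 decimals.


The conjugate exponent q satisfies 1/p + 1/q = 1.
p = 3, so q = 3/(3 - 1) = 1.5
|y|^q = 5.3046^1.5 = 12.2174
f*(5.3046) = 12.2174 / 1.5 = 8.1449


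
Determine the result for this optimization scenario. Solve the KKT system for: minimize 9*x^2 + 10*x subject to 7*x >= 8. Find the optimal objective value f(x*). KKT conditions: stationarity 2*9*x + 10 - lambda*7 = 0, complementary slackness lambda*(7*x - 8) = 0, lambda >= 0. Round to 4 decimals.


Step 1: Try lambda = 0 (constraint inactive).
x_unc = -10/(2*9) = -0.5556
Check: 7*-0.5556 = -3.8892 < 8 -- violated!
Step 2: Constraint must be active: 7*x = 8
x* = 8/7 = 1.1429 (rounded; the exact value 8/7 is used below)
lambda = (2*9*(8/7) + 10)/7 = 4.3673
Step 3: Compute optimal value.
f(x*) = 9*(8/7)^2 + 10*(8/7) = 23.1837


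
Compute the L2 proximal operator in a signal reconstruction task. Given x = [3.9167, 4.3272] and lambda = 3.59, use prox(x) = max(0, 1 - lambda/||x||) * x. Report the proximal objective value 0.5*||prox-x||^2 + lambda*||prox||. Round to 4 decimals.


Step 1: Compute ||x||.
||x|| = 5.8365
Step 2: Compute scaling factor.
scale = max(0, 1 - 3.59/5.8365) = 0.3849
Step 3: prox(x) = [1.5076, 1.6656]
||prox(x)|| = 2.2465
Step 4: Proximal objective.
0.5*||prox-x||^2 = 6.4441
lambda*||prox|| = 8.0649
Total = 14.5091


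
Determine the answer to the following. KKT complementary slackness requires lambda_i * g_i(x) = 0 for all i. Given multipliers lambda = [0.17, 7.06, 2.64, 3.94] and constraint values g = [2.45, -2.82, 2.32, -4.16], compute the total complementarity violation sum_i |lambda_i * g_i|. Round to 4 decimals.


KKT complementary slackness check:
lambda_1 * g_1 = 0.17 * 2.45 = 0.4165
lambda_2 * g_2 = 7.06 * -2.82 = -19.9092
lambda_3 * g_3 = 2.64 * 2.32 = 6.1248
lambda_4 * g_4 = 3.94 * -4.16 = -16.3904
Total violation = 0.4165 + 19.9092 + 6.1248 + 16.3904 = 42.8409


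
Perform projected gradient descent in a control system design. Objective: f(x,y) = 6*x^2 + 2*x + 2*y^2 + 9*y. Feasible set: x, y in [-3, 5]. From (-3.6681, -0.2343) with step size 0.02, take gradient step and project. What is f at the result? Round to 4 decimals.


Step 1: Compute gradient at (-3.6681, -0.2343).
grad_x = 2*6*-3.6681 + 2 = -42.0172
grad_y = 2*2*-0.2343 + 9 = 8.0628
Step 2: Gradient step.
x_raw = -3.6681 - 0.02*-42.0172 = -2.8278
y_raw = -0.2343 - 0.02*8.0628 = -0.3956
Step 3: Project onto [-3, 5].
x_proj = clip(-2.8278) = -2.8278
y_proj = clip(-0.3956) = -0.3956
Step 4: Evaluate f.
f(-2.8278, -0.3956) = 39.0746


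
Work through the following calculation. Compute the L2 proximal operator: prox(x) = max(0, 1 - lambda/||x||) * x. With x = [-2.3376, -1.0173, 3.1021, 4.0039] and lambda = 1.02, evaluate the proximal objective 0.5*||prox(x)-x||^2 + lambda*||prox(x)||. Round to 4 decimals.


Step 1: Compute ||x||.
||x|| = 5.6704
Step 2: Compute scaling factor.
scale = max(0, 1 - 1.02/5.6704) = 0.8201
Step 3: prox(x) = [-1.9171, -0.8343, 2.5441, 3.2837]
||prox(x)|| = 4.6504
Step 4: Proximal objective.
0.5*||prox-x||^2 = 0.5202
lambda*||prox|| = 4.7434
Total = 5.2636


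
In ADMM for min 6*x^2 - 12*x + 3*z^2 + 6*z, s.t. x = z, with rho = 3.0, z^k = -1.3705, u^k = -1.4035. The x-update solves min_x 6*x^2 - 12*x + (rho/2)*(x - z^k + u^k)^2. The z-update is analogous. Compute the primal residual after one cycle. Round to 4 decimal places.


ADMM iteration with rho = 3.0, z^k = -1.3705, u^k = -1.4035
Step 1: x-update.
Minimize 6*x^2 - 12*x + (3.0/2)*(x + 1.3705 - 1.4035)^2
FOC: (2*6 + 3.0)*x = 12 + 3.0*(-1.3705 + 1.4035)
x^{k+1} = 0.8066
Step 2: z-update.
Minimize 3*z^2 + 6*z + (3.0/2)*(0.8066 - z - 1.4035)^2
FOC: (2*3 + 3.0)*z = -6 + 3.0*(0.8066 - 1.4035)
z^{k+1} = -0.8656
Step 3: u-update.
u^{k+1} = -1.4035 + 0.8066 + 0.8656 = 0.2687
Step 4: Primal residual = |0.8066 + 0.8656| = 1.6722


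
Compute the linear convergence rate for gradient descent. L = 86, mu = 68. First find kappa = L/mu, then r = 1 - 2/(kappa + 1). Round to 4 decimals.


Step 1: Compute the condition number.
kappa = L/mu = 86/68 = 1.2647
Step 2: Compute the convergence rate.
r = 1 - 2/(kappa + 1) = 1 - 2*mu/(L + mu) = (L - mu)/(L + mu) = 18/154 = 0.1169


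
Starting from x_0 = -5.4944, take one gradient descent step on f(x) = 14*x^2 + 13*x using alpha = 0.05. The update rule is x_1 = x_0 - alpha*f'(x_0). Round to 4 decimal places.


We compute the gradient at x_0 and apply the update.
f'(x) = 28*x + 13
f'(-5.4944) = 28*-5.4944 + 13 = -140.8432
x_1 = -5.4944 - 0.05*-140.8432 = 1.5478


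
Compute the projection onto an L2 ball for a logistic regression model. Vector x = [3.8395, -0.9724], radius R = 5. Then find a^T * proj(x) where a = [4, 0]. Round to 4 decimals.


Step 1: Compute ||x|| (intermediates to 6 decimals).
||x|| = sqrt(3.8395^2 + (-0.9724)^2) = 3.960722
Step 2: Project.
Since ||x|| <= R, proj = x (no scaling needed).
proj(x) = [3.8395, -0.9724]
Step 3: Dot product.
a^T * proj(x) = 4*3.8395 + 0*(-0.9724) = 15.358


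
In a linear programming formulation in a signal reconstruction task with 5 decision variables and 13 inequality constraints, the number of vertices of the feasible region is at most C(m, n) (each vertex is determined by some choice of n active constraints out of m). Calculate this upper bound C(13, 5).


Each vertex corresponds to some choice of n active constraints out of m, so the number of vertices is at most C(m, n) = m! / (n!(m-n)!).
m = 13, n = 5
Numerator: 13 * 12 * 11 * 10 * 9
Denominator: 5! = 120
C(13, 5) = 1287
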